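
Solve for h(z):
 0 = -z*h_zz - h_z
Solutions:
 h(z) = C1 + C2*log(z)


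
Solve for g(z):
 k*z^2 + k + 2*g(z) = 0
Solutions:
 g(z) = k*(-z^2 - 1)/2


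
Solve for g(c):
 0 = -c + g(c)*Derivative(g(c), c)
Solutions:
 g(c) = -sqrt(C1 + c^2)
 g(c) = sqrt(C1 + c^2)


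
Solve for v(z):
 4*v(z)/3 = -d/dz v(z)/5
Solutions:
 v(z) = C1*exp(-20*z/3)


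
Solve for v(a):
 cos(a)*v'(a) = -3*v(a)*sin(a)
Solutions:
 v(a) = C1*cos(a)^3


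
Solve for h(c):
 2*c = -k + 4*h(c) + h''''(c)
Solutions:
 h(c) = c/2 + k/4 + (C1*sin(c) + C2*cos(c))*exp(-c) + (C3*sin(c) + C4*cos(c))*exp(c)


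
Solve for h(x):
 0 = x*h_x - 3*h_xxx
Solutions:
 h(x) = C1 + Integral(C2*airyai(3^(2/3)*x/3) + C3*airybi(3^(2/3)*x/3), x)


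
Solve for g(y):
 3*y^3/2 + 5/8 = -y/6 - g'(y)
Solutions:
 g(y) = C1 - 3*y^4/8 - y^2/12 - 5*y/8


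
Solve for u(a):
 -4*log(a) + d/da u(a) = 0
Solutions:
 u(a) = C1 + 4*a*log(a) - 4*a


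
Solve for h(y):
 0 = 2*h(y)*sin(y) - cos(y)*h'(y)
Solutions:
 h(y) = C1/cos(y)^2


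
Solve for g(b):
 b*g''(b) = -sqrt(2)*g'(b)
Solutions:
 g(b) = C1 + C2*b^(1 - sqrt(2))


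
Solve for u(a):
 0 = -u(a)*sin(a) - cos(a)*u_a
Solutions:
 u(a) = C1*cos(a)


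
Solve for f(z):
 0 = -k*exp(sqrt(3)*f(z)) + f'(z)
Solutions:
 f(z) = sqrt(3)*(2*log(-1/(C1 + k*z)) - log(3))/6


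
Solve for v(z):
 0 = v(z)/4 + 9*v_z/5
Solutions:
 v(z) = C1*exp(-5*z/36)


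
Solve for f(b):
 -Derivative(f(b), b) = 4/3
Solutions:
 f(b) = C1 - 4*b/3


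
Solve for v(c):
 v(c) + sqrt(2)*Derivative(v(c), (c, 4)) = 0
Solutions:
 v(c) = (C1*sin(2^(3/8)*c/2) + C2*cos(2^(3/8)*c/2))*exp(-2^(3/8)*c/2) + (C3*sin(2^(3/8)*c/2) + C4*cos(2^(3/8)*c/2))*exp(2^(3/8)*c/2)


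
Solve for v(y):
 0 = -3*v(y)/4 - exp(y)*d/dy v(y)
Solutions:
 v(y) = C1*exp(3*exp(-y)/4)


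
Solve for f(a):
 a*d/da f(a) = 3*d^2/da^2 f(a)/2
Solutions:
 f(a) = C1 + C2*erfi(sqrt(3)*a/3)


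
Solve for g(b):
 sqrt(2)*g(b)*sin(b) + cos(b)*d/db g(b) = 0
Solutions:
 g(b) = C1*cos(b)^(sqrt(2))


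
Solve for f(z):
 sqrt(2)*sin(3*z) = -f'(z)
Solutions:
 f(z) = C1 + sqrt(2)*cos(3*z)/3


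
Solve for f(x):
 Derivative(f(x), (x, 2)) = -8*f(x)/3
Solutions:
 f(x) = C1*sin(2*sqrt(6)*x/3) + C2*cos(2*sqrt(6)*x/3)


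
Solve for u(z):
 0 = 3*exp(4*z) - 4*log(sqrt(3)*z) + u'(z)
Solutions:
 u(z) = C1 + 4*z*log(z) + 2*z*(-2 + log(3)) - 3*exp(4*z)/4


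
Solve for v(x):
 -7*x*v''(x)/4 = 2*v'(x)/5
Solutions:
 v(x) = C1 + C2*x^(27/35)


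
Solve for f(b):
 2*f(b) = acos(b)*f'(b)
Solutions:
 f(b) = C1*exp(2*Integral(1/acos(b), b))


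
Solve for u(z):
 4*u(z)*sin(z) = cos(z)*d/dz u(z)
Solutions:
 u(z) = C1/cos(z)^4


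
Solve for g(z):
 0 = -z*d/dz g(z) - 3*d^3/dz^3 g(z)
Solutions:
 g(z) = C1 + Integral(C2*airyai(-3^(2/3)*z/3) + C3*airybi(-3^(2/3)*z/3), z)


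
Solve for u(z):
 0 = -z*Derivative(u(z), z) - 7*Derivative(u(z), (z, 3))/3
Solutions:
 u(z) = C1 + Integral(C2*airyai(-3^(1/3)*7^(2/3)*z/7) + C3*airybi(-3^(1/3)*7^(2/3)*z/7), z)


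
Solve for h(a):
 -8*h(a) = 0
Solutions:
 h(a) = 0


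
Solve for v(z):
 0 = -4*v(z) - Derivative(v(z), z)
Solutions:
 v(z) = C1*exp(-4*z)


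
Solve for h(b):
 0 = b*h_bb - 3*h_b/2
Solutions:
 h(b) = C1 + C2*b^(5/2)


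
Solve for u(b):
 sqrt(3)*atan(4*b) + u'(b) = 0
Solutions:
 u(b) = C1 - sqrt(3)*(b*atan(4*b) - log(16*b^2 + 1)/8)


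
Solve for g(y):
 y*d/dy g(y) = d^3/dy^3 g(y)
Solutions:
 g(y) = C1 + Integral(C2*airyai(y) + C3*airybi(y), y)


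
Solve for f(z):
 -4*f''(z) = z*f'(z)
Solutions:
 f(z) = C1 + C2*erf(sqrt(2)*z/4)


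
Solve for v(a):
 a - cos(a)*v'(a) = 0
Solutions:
 v(a) = C1 + Integral(a/cos(a), a)


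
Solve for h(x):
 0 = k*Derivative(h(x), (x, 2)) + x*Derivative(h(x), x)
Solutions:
 h(x) = C1 + C2*sqrt(k)*erf(sqrt(2)*x*sqrt(1/k)/2)


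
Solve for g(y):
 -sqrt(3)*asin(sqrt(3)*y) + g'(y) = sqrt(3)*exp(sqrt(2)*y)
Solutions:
 g(y) = C1 + sqrt(3)*(y*asin(sqrt(3)*y) + sqrt(3)*sqrt(1 - 3*y^2)/3) + sqrt(6)*exp(sqrt(2)*y)/2


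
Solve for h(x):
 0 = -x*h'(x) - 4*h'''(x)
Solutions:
 h(x) = C1 + Integral(C2*airyai(-2^(1/3)*x/2) + C3*airybi(-2^(1/3)*x/2), x)


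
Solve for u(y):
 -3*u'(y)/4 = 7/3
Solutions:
 u(y) = C1 - 28*y/9


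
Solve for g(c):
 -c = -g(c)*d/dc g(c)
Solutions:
 g(c) = -sqrt(C1 + c^2)
 g(c) = sqrt(C1 + c^2)


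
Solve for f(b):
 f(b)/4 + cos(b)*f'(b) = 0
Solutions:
 f(b) = C1*(sin(b) - 1)^(1/8)/(sin(b) + 1)^(1/8)


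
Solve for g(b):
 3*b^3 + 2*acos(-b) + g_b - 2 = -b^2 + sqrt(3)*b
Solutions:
 g(b) = C1 - 3*b^4/4 - b^3/3 + sqrt(3)*b^2/2 - 2*b*acos(-b) + 2*b - 2*sqrt(1 - b^2)


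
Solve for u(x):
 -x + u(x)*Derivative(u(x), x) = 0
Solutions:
 u(x) = -sqrt(C1 + x^2)
 u(x) = sqrt(C1 + x^2)


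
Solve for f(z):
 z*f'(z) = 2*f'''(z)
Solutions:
 f(z) = C1 + Integral(C2*airyai(2^(2/3)*z/2) + C3*airybi(2^(2/3)*z/2), z)


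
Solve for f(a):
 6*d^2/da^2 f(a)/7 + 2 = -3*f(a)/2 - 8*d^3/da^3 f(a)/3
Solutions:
 f(a) = C1*exp(a*(-6 + 3*3^(1/3)/(14*sqrt(2422) + 689)^(1/3) + 3^(2/3)*(14*sqrt(2422) + 689)^(1/3))/56)*sin(3*3^(1/6)*a*(-(14*sqrt(2422) + 689)^(1/3) + 3^(2/3)/(14*sqrt(2422) + 689)^(1/3))/56) + C2*exp(a*(-6 + 3*3^(1/3)/(14*sqrt(2422) + 689)^(1/3) + 3^(2/3)*(14*sqrt(2422) + 689)^(1/3))/56)*cos(3*3^(1/6)*a*(-(14*sqrt(2422) + 689)^(1/3) + 3^(2/3)/(14*sqrt(2422) + 689)^(1/3))/56) + C3*exp(-a*(3*3^(1/3)/(14*sqrt(2422) + 689)^(1/3) + 3 + 3^(2/3)*(14*sqrt(2422) + 689)^(1/3))/28) - 4/3


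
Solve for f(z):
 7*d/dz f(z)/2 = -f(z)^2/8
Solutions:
 f(z) = 28/(C1 + z)


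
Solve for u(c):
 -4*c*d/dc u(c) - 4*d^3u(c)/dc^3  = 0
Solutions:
 u(c) = C1 + Integral(C2*airyai(-c) + C3*airybi(-c), c)


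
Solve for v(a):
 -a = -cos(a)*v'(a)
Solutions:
 v(a) = C1 + Integral(a/cos(a), a)


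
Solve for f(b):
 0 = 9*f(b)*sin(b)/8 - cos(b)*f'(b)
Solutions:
 f(b) = C1/cos(b)^(9/8)


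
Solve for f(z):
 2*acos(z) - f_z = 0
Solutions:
 f(z) = C1 + 2*z*acos(z) - 2*sqrt(1 - z^2)


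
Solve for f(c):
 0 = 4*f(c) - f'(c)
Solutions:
 f(c) = C1*exp(4*c)


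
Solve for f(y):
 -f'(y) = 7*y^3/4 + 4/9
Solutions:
 f(y) = C1 - 7*y^4/16 - 4*y/9


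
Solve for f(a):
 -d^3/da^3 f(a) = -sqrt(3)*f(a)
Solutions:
 f(a) = C3*exp(3^(1/6)*a) + (C1*sin(3^(2/3)*a/2) + C2*cos(3^(2/3)*a/2))*exp(-3^(1/6)*a/2)


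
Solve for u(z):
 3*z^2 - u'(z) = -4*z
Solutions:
 u(z) = C1 + z^3 + 2*z^2


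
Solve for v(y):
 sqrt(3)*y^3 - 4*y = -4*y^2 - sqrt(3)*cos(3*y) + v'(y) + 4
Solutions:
 v(y) = C1 + sqrt(3)*y^4/4 + 4*y^3/3 - 2*y^2 - 4*y + sqrt(3)*sin(3*y)/3


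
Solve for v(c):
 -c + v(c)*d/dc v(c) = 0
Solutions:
 v(c) = -sqrt(C1 + c^2)
 v(c) = sqrt(C1 + c^2)


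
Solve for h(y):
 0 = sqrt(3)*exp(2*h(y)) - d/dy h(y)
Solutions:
 h(y) = log(-sqrt(-1/(C1 + sqrt(3)*y))) - log(2)/2
 h(y) = log(-1/(C1 + sqrt(3)*y))/2 - log(2)/2


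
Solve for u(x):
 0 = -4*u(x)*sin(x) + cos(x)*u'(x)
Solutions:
 u(x) = C1/cos(x)^4


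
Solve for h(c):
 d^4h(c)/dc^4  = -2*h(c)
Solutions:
 h(c) = (C1*sin(2^(3/4)*c/2) + C2*cos(2^(3/4)*c/2))*exp(-2^(3/4)*c/2) + (C3*sin(2^(3/4)*c/2) + C4*cos(2^(3/4)*c/2))*exp(2^(3/4)*c/2)


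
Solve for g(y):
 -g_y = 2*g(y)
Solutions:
 g(y) = C1*exp(-2*y)


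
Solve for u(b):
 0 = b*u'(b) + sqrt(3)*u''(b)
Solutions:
 u(b) = C1 + C2*erf(sqrt(2)*3^(3/4)*b/6)


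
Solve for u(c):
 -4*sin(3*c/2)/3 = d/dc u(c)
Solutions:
 u(c) = C1 + 8*cos(3*c/2)/9


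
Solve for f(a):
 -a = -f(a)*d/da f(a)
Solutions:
 f(a) = -sqrt(C1 + a^2)
 f(a) = sqrt(C1 + a^2)


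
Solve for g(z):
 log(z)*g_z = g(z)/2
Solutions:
 g(z) = C1*exp(li(z)/2)


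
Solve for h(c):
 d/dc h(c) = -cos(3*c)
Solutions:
 h(c) = C1 - sin(3*c)/3


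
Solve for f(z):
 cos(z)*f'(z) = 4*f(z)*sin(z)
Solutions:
 f(z) = C1/cos(z)^4


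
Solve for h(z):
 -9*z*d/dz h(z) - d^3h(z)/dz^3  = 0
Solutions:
 h(z) = C1 + Integral(C2*airyai(-3^(2/3)*z) + C3*airybi(-3^(2/3)*z), z)


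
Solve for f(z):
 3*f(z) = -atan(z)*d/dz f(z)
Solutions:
 f(z) = C1*exp(-3*Integral(1/atan(z), z))


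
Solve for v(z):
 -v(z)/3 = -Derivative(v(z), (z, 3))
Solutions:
 v(z) = C3*exp(3^(2/3)*z/3) + (C1*sin(3^(1/6)*z/2) + C2*cos(3^(1/6)*z/2))*exp(-3^(2/3)*z/6)


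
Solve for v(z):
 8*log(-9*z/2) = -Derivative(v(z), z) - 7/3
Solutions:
 v(z) = C1 - 8*z*log(-z) + z*(-16*log(3) + 8*log(2) + 17/3)


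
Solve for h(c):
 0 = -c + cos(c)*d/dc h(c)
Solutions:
 h(c) = C1 + Integral(c/cos(c), c)


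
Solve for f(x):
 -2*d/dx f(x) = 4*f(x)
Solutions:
 f(x) = C1*exp(-2*x)


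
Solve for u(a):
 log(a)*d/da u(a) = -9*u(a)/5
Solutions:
 u(a) = C1*exp(-9*li(a)/5)


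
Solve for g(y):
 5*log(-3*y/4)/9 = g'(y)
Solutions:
 g(y) = C1 + 5*y*log(-y)/9 + 5*y*(-2*log(2) - 1 + log(3))/9


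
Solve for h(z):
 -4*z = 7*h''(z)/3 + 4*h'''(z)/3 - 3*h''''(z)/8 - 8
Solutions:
 h(z) = C1 + C2*z + C3*exp(2*z*(8 - sqrt(190))/9) + C4*exp(2*z*(8 + sqrt(190))/9) - 2*z^3/7 + 108*z^2/49


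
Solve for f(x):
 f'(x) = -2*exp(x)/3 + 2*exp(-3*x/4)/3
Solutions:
 f(x) = C1 - 2*exp(x)/3 - 8*exp(-3*x/4)/9


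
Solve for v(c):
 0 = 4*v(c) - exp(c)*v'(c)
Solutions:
 v(c) = C1*exp(-4*exp(-c))


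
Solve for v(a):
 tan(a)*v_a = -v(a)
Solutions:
 v(a) = C1/sin(a)


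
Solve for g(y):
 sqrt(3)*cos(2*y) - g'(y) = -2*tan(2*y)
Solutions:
 g(y) = C1 - log(cos(2*y)) + sqrt(3)*sin(2*y)/2


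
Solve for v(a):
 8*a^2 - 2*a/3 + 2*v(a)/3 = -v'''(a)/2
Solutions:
 v(a) = C3*exp(-6^(2/3)*a/3) - 12*a^2 + a + (C1*sin(2^(2/3)*3^(1/6)*a/2) + C2*cos(2^(2/3)*3^(1/6)*a/2))*exp(6^(2/3)*a/6)


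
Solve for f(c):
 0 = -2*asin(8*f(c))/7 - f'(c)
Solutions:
 Integral(1/asin(8*_y), (_y, f(c))) = C1 - 2*c/7


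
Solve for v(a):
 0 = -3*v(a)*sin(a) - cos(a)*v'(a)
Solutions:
 v(a) = C1*cos(a)^3


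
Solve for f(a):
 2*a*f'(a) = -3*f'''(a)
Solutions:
 f(a) = C1 + Integral(C2*airyai(-2^(1/3)*3^(2/3)*a/3) + C3*airybi(-2^(1/3)*3^(2/3)*a/3), a)


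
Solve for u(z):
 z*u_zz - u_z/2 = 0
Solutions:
 u(z) = C1 + C2*z^(3/2)


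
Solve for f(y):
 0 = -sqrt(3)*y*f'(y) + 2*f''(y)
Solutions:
 f(y) = C1 + C2*erfi(3^(1/4)*y/2)


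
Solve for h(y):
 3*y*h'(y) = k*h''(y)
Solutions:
 h(y) = C1 + C2*erf(sqrt(6)*y*sqrt(-1/k)/2)/sqrt(-1/k)


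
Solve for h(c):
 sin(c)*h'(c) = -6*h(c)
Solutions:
 h(c) = C1*(cos(c)^3 + 3*cos(c)^2 + 3*cos(c) + 1)/(cos(c)^3 - 3*cos(c)^2 + 3*cos(c) - 1)


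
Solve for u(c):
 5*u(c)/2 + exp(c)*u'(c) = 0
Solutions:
 u(c) = C1*exp(5*exp(-c)/2)


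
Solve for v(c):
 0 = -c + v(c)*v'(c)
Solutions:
 v(c) = -sqrt(C1 + c^2)
 v(c) = sqrt(C1 + c^2)


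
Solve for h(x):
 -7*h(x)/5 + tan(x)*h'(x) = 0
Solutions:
 h(x) = C1*sin(x)^(7/5)


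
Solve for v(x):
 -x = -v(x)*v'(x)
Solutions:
 v(x) = -sqrt(C1 + x^2)
 v(x) = sqrt(C1 + x^2)


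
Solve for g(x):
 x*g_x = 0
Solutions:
 g(x) = C1


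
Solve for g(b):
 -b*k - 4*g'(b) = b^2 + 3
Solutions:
 g(b) = C1 - b^3/12 - b^2*k/8 - 3*b/4


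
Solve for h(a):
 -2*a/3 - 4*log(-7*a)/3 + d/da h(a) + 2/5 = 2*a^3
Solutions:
 h(a) = C1 + a^4/2 + a^2/3 + 4*a*log(-a)/3 + 2*a*(-13 + 10*log(7))/15


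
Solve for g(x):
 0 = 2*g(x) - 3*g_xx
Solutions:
 g(x) = C1*exp(-sqrt(6)*x/3) + C2*exp(sqrt(6)*x/3)


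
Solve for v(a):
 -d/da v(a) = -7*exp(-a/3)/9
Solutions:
 v(a) = C1 - 7*exp(-a/3)/3


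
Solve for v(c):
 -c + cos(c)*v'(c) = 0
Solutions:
 v(c) = C1 + Integral(c/cos(c), c)


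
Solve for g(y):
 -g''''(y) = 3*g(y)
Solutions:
 g(y) = (C1*sin(sqrt(2)*3^(1/4)*y/2) + C2*cos(sqrt(2)*3^(1/4)*y/2))*exp(-sqrt(2)*3^(1/4)*y/2) + (C3*sin(sqrt(2)*3^(1/4)*y/2) + C4*cos(sqrt(2)*3^(1/4)*y/2))*exp(sqrt(2)*3^(1/4)*y/2)


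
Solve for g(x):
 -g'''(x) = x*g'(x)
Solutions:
 g(x) = C1 + Integral(C2*airyai(-x) + C3*airybi(-x), x)


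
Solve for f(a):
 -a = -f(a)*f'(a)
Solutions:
 f(a) = -sqrt(C1 + a^2)
 f(a) = sqrt(C1 + a^2)


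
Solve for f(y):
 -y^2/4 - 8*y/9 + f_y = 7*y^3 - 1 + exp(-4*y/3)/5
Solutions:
 f(y) = C1 + 7*y^4/4 + y^3/12 + 4*y^2/9 - y - 3*exp(-4*y/3)/20


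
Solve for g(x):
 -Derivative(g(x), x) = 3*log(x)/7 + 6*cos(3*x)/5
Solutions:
 g(x) = C1 - 3*x*log(x)/7 + 3*x/7 - 2*sin(3*x)/5


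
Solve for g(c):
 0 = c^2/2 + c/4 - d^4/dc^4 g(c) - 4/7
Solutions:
 g(c) = C1 + C2*c + C3*c^2 + C4*c^3 + c^6/720 + c^5/480 - c^4/42


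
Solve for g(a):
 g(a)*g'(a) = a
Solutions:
 g(a) = -sqrt(C1 + a^2)
 g(a) = sqrt(C1 + a^2)


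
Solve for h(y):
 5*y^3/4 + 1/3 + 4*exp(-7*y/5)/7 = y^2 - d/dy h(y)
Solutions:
 h(y) = C1 - 5*y^4/16 + y^3/3 - y/3 + 20*exp(-7*y/5)/49


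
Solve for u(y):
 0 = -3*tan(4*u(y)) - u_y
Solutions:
 u(y) = -asin(C1*exp(-12*y))/4 + pi/4
 u(y) = asin(C1*exp(-12*y))/4


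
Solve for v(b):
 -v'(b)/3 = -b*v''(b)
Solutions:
 v(b) = C1 + C2*b^(4/3)


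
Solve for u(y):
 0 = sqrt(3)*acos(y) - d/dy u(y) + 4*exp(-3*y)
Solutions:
 u(y) = C1 + sqrt(3)*y*acos(y) - sqrt(3)*sqrt(1 - y^2) - 4*exp(-3*y)/3


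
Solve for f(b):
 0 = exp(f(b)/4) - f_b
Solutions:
 f(b) = 4*log(-1/(C1 + b)) + 8*log(2)


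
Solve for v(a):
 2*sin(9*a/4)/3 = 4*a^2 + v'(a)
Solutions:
 v(a) = C1 - 4*a^3/3 - 8*cos(9*a/4)/27


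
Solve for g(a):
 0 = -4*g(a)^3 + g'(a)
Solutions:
 g(a) = -sqrt(2)*sqrt(-1/(C1 + 4*a))/2
 g(a) = sqrt(2)*sqrt(-1/(C1 + 4*a))/2


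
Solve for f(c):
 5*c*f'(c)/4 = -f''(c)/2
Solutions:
 f(c) = C1 + C2*erf(sqrt(5)*c/2)


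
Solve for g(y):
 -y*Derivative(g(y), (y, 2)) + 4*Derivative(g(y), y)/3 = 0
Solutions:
 g(y) = C1 + C2*y^(7/3)


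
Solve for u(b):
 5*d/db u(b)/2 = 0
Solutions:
 u(b) = C1


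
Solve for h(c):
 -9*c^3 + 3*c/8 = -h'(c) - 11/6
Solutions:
 h(c) = C1 + 9*c^4/4 - 3*c^2/16 - 11*c/6


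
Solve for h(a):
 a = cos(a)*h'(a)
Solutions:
 h(a) = C1 + Integral(a/cos(a), a)


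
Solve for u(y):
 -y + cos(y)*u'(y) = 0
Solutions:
 u(y) = C1 + Integral(y/cos(y), y)


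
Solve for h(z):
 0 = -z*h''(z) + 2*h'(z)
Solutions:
 h(z) = C1 + C2*z^3


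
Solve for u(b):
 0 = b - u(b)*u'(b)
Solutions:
 u(b) = -sqrt(C1 + b^2)
 u(b) = sqrt(C1 + b^2)


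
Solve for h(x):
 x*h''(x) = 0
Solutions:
 h(x) = C1 + C2*x


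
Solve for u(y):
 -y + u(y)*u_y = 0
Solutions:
 u(y) = -sqrt(C1 + y^2)
 u(y) = sqrt(C1 + y^2)


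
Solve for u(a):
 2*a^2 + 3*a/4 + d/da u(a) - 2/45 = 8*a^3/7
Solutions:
 u(a) = C1 + 2*a^4/7 - 2*a^3/3 - 3*a^2/8 + 2*a/45


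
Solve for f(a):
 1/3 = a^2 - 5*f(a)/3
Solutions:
 f(a) = 3*a^2/5 - 1/5


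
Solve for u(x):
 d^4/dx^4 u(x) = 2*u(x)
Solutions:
 u(x) = C1*exp(-2^(1/4)*x) + C2*exp(2^(1/4)*x) + C3*sin(2^(1/4)*x) + C4*cos(2^(1/4)*x)


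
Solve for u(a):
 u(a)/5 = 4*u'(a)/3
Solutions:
 u(a) = C1*exp(3*a/20)


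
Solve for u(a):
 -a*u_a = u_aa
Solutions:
 u(a) = C1 + C2*erf(sqrt(2)*a/2)


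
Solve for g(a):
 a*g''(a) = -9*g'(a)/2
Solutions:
 g(a) = C1 + C2/a^(7/2)


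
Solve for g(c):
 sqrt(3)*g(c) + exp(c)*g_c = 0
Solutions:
 g(c) = C1*exp(sqrt(3)*exp(-c))


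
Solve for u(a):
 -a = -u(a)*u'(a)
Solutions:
 u(a) = -sqrt(C1 + a^2)
 u(a) = sqrt(C1 + a^2)


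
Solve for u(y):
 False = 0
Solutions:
 u(y) = C1 + zoo*y - 5*log(cos(3*y/4))/3


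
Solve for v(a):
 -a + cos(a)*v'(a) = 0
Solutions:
 v(a) = C1 + Integral(a/cos(a), a)


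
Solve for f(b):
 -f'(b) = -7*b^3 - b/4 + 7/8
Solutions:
 f(b) = C1 + 7*b^4/4 + b^2/8 - 7*b/8


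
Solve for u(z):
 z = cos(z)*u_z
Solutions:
 u(z) = C1 + Integral(z/cos(z), z)


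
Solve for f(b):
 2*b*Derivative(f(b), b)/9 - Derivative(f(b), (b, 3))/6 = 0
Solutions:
 f(b) = C1 + Integral(C2*airyai(6^(2/3)*b/3) + C3*airybi(6^(2/3)*b/3), b)


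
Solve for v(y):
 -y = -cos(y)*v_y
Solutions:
 v(y) = C1 + Integral(y/cos(y), y)


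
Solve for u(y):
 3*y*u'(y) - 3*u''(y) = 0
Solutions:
 u(y) = C1 + C2*erfi(sqrt(2)*y/2)


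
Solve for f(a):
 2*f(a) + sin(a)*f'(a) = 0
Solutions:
 f(a) = C1*(cos(a) + 1)/(cos(a) - 1)


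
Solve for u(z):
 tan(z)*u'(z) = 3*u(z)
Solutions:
 u(z) = C1*sin(z)^3


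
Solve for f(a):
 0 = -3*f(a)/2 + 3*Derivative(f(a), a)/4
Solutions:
 f(a) = C1*exp(2*a)


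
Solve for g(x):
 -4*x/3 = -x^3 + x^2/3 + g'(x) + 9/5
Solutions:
 g(x) = C1 + x^4/4 - x^3/9 - 2*x^2/3 - 9*x/5


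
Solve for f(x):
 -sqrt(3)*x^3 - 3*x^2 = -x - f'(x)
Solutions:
 f(x) = C1 + sqrt(3)*x^4/4 + x^3 - x^2/2


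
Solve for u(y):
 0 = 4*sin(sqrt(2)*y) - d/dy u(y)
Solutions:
 u(y) = C1 - 2*sqrt(2)*cos(sqrt(2)*y)


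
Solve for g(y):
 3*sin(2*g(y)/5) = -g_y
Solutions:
 3*y + 5*log(cos(2*g(y)/5) - 1)/4 - 5*log(cos(2*g(y)/5) + 1)/4 = C1


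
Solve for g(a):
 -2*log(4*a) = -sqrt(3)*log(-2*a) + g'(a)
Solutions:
 g(a) = C1 - a*(2 - sqrt(3))*log(a) + a*(-4*log(2) - sqrt(3) + sqrt(3)*log(2) + 2 + sqrt(3)*I*pi)


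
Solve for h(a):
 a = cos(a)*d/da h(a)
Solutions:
 h(a) = C1 + Integral(a/cos(a), a)


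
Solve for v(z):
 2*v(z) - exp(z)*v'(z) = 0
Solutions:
 v(z) = C1*exp(-2*exp(-z))


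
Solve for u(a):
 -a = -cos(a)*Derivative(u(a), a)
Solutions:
 u(a) = C1 + Integral(a/cos(a), a)


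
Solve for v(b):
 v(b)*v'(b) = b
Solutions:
 v(b) = -sqrt(C1 + b^2)
 v(b) = sqrt(C1 + b^2)


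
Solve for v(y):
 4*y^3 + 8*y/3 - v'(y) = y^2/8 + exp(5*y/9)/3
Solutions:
 v(y) = C1 + y^4 - y^3/24 + 4*y^2/3 - 3*exp(5*y/9)/5


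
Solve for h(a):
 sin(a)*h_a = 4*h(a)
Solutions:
 h(a) = C1*(cos(a)^2 - 2*cos(a) + 1)/(cos(a)^2 + 2*cos(a) + 1)


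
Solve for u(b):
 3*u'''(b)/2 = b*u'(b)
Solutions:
 u(b) = C1 + Integral(C2*airyai(2^(1/3)*3^(2/3)*b/3) + C3*airybi(2^(1/3)*3^(2/3)*b/3), b)


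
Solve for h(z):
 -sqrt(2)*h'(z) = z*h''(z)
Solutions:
 h(z) = C1 + C2*z^(1 - sqrt(2))


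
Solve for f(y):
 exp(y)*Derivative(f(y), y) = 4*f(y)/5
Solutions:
 f(y) = C1*exp(-4*exp(-y)/5)


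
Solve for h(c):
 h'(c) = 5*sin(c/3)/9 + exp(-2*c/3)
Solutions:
 h(c) = C1 - 5*cos(c/3)/3 - 3*exp(-2*c/3)/2


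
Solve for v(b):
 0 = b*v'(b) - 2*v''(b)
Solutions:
 v(b) = C1 + C2*erfi(b/2)


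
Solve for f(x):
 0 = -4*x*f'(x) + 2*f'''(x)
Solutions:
 f(x) = C1 + Integral(C2*airyai(2^(1/3)*x) + C3*airybi(2^(1/3)*x), x)


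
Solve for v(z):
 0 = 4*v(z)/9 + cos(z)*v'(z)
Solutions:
 v(z) = C1*(sin(z) - 1)^(2/9)/(sin(z) + 1)^(2/9)


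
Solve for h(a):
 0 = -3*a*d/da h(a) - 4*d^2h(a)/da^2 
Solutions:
 h(a) = C1 + C2*erf(sqrt(6)*a/4)


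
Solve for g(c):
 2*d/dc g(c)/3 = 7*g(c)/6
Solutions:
 g(c) = C1*exp(7*c/4)


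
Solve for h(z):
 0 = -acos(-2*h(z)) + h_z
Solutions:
 Integral(1/acos(-2*_y), (_y, h(z))) = C1 + z


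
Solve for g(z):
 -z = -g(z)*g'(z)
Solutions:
 g(z) = -sqrt(C1 + z^2)
 g(z) = sqrt(C1 + z^2)


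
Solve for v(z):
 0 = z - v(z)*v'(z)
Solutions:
 v(z) = -sqrt(C1 + z^2)
 v(z) = sqrt(C1 + z^2)


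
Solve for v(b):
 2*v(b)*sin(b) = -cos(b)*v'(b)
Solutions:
 v(b) = C1*cos(b)^2


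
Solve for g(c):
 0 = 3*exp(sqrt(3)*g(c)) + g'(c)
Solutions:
 g(c) = sqrt(3)*(2*log(1/(C1 + 3*c)) - log(3))/6


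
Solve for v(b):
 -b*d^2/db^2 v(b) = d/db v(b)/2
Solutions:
 v(b) = C1 + C2*sqrt(b)


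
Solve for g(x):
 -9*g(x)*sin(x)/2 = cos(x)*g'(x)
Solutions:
 g(x) = C1*cos(x)^(9/2)


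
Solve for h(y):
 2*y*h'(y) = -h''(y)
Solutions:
 h(y) = C1 + C2*erf(y)


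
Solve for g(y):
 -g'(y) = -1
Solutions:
 g(y) = C1 + y


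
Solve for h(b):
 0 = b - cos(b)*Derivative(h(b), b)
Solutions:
 h(b) = C1 + Integral(b/cos(b), b)


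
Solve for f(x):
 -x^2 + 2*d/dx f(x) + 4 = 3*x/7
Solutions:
 f(x) = C1 + x^3/6 + 3*x^2/28 - 2*x


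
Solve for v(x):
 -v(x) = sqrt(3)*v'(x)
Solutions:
 v(x) = C1*exp(-sqrt(3)*x/3)


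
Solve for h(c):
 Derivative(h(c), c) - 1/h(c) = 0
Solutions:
 h(c) = -sqrt(C1 + 2*c)
 h(c) = sqrt(C1 + 2*c)


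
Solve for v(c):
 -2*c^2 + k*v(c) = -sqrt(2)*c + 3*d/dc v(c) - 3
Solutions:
 v(c) = C1*exp(c*k/3) + 2*c^2/k - sqrt(2)*c/k + 12*c/k^2 - 3/k - 3*sqrt(2)/k^2 + 36/k^3


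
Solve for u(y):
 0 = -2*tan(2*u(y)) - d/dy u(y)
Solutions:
 u(y) = -asin(C1*exp(-4*y))/2 + pi/2
 u(y) = asin(C1*exp(-4*y))/2


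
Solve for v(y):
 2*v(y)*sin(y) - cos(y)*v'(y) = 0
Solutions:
 v(y) = C1/cos(y)^2


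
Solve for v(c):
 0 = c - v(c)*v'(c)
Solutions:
 v(c) = -sqrt(C1 + c^2)
 v(c) = sqrt(C1 + c^2)


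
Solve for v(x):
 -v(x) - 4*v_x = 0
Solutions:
 v(x) = C1*exp(-x/4)


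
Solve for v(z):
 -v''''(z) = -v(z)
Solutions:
 v(z) = C1*exp(-z) + C2*exp(z) + C3*sin(z) + C4*cos(z)


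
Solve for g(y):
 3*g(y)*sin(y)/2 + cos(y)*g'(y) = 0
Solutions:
 g(y) = C1*cos(y)^(3/2)


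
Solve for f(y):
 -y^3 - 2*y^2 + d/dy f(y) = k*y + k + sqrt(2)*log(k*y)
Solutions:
 f(y) = C1 + k*y^2/2 + y^4/4 + 2*y^3/3 + y*(k - sqrt(2)) + sqrt(2)*y*log(k*y)


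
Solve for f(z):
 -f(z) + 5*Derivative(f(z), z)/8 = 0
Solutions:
 f(z) = C1*exp(8*z/5)


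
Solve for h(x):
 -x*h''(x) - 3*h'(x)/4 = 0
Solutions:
 h(x) = C1 + C2*x^(1/4)


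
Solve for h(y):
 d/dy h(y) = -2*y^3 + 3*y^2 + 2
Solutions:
 h(y) = C1 - y^4/2 + y^3 + 2*y


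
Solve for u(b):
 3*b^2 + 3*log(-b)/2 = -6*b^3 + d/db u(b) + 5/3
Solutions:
 u(b) = C1 + 3*b^4/2 + b^3 + 3*b*log(-b)/2 - 19*b/6


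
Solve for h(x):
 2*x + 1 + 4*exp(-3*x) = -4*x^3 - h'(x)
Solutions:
 h(x) = C1 - x^4 - x^2 - x + 4*exp(-3*x)/3


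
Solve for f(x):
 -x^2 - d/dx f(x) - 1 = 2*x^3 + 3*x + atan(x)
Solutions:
 f(x) = C1 - x^4/2 - x^3/3 - 3*x^2/2 - x*atan(x) - x + log(x^2 + 1)/2


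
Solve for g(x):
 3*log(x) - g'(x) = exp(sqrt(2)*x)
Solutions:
 g(x) = C1 + 3*x*log(x) - 3*x - sqrt(2)*exp(sqrt(2)*x)/2


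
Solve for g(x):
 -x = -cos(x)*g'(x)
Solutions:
 g(x) = C1 + Integral(x/cos(x), x)


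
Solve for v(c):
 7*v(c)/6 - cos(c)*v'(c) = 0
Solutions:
 v(c) = C1*(sin(c) + 1)^(7/12)/(sin(c) - 1)^(7/12)


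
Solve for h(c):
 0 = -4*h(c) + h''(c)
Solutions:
 h(c) = C1*exp(-2*c) + C2*exp(2*c)


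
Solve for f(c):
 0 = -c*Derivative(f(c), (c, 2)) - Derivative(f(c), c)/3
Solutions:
 f(c) = C1 + C2*c^(2/3)


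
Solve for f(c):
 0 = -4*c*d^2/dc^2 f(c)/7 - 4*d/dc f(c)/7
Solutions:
 f(c) = C1 + C2*log(c)


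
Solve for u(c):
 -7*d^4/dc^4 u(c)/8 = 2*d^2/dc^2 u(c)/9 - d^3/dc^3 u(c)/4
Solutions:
 u(c) = C1 + C2*c + (C3*sin(sqrt(103)*c/21) + C4*cos(sqrt(103)*c/21))*exp(c/7)


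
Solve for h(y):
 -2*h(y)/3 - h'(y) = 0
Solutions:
 h(y) = C1*exp(-2*y/3)


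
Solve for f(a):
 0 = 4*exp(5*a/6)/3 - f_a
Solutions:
 f(a) = C1 + 8*exp(5*a/6)/5


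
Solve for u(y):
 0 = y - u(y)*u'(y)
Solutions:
 u(y) = -sqrt(C1 + y^2)
 u(y) = sqrt(C1 + y^2)


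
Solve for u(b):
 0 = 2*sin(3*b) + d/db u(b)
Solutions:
 u(b) = C1 + 2*cos(3*b)/3


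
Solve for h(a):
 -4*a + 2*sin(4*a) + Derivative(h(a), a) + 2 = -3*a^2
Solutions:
 h(a) = C1 - a^3 + 2*a^2 - 2*a + cos(4*a)/2


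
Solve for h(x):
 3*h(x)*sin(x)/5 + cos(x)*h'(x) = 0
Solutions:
 h(x) = C1*cos(x)^(3/5)


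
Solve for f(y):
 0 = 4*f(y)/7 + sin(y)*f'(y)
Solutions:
 f(y) = C1*(cos(y) + 1)^(2/7)/(cos(y) - 1)^(2/7)


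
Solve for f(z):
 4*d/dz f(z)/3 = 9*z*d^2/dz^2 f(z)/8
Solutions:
 f(z) = C1 + C2*z^(59/27)


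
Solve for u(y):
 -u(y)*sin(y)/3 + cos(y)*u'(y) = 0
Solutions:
 u(y) = C1/cos(y)^(1/3)


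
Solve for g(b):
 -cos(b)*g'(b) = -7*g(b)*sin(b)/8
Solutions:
 g(b) = C1/cos(b)^(7/8)


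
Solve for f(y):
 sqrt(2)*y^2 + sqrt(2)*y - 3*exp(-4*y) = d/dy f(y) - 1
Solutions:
 f(y) = C1 + sqrt(2)*y^3/3 + sqrt(2)*y^2/2 + y + 3*exp(-4*y)/4


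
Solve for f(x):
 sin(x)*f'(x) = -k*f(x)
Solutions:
 f(x) = C1*exp(k*(-log(cos(x) - 1) + log(cos(x) + 1))/2)


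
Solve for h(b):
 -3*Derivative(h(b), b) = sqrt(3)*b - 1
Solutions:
 h(b) = C1 - sqrt(3)*b^2/6 + b/3


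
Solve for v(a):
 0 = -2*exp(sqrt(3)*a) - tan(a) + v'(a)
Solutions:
 v(a) = C1 + 2*sqrt(3)*exp(sqrt(3)*a)/3 - log(cos(a))


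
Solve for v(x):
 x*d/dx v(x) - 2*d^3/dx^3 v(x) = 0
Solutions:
 v(x) = C1 + Integral(C2*airyai(2^(2/3)*x/2) + C3*airybi(2^(2/3)*x/2), x)


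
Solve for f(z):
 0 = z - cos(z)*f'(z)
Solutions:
 f(z) = C1 + Integral(z/cos(z), z)


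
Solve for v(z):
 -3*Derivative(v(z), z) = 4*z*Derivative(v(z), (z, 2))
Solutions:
 v(z) = C1 + C2*z^(1/4)


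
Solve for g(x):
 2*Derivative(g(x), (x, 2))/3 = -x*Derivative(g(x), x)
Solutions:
 g(x) = C1 + C2*erf(sqrt(3)*x/2)


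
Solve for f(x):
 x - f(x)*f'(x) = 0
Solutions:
 f(x) = -sqrt(C1 + x^2)
 f(x) = sqrt(C1 + x^2)


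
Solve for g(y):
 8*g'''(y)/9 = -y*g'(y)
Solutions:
 g(y) = C1 + Integral(C2*airyai(-3^(2/3)*y/2) + C3*airybi(-3^(2/3)*y/2), y)


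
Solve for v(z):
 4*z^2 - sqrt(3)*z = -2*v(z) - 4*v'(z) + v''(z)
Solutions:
 v(z) = C1*exp(z*(2 - sqrt(6))) + C2*exp(z*(2 + sqrt(6))) - 2*z^2 + sqrt(3)*z/2 + 8*z - 18 - sqrt(3)


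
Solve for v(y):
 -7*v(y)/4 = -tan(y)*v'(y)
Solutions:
 v(y) = C1*sin(y)^(7/4)


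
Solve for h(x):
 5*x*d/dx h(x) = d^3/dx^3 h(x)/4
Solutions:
 h(x) = C1 + Integral(C2*airyai(20^(1/3)*x) + C3*airybi(20^(1/3)*x), x)


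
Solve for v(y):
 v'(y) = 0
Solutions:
 v(y) = C1


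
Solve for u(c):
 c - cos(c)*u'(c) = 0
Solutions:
 u(c) = C1 + Integral(c/cos(c), c)


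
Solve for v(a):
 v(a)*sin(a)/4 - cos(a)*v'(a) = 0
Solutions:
 v(a) = C1/cos(a)^(1/4)


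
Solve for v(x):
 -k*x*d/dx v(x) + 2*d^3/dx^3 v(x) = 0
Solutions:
 v(x) = C1 + Integral(C2*airyai(2^(2/3)*k^(1/3)*x/2) + C3*airybi(2^(2/3)*k^(1/3)*x/2), x)


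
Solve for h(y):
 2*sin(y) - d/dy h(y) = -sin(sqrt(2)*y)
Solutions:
 h(y) = C1 - 2*cos(y) - sqrt(2)*cos(sqrt(2)*y)/2


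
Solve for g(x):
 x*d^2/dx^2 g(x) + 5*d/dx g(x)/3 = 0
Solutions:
 g(x) = C1 + C2/x^(2/3)


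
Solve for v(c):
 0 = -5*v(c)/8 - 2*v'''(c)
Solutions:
 v(c) = C3*exp(-2^(2/3)*5^(1/3)*c/4) + (C1*sin(2^(2/3)*sqrt(3)*5^(1/3)*c/8) + C2*cos(2^(2/3)*sqrt(3)*5^(1/3)*c/8))*exp(2^(2/3)*5^(1/3)*c/8)


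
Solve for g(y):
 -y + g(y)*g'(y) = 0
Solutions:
 g(y) = -sqrt(C1 + y^2)
 g(y) = sqrt(C1 + y^2)


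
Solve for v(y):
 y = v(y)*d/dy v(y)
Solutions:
 v(y) = -sqrt(C1 + y^2)
 v(y) = sqrt(C1 + y^2)


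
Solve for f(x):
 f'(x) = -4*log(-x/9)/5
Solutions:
 f(x) = C1 - 4*x*log(-x)/5 + 4*x*(1 + 2*log(3))/5


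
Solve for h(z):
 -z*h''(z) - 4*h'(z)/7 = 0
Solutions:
 h(z) = C1 + C2*z^(3/7)


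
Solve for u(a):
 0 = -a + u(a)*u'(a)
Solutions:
 u(a) = -sqrt(C1 + a^2)
 u(a) = sqrt(C1 + a^2)


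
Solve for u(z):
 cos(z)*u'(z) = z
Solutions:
 u(z) = C1 + Integral(z/cos(z), z)


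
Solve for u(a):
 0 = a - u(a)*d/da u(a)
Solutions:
 u(a) = -sqrt(C1 + a^2)
 u(a) = sqrt(C1 + a^2)


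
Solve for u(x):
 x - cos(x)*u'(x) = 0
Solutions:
 u(x) = C1 + Integral(x/cos(x), x)


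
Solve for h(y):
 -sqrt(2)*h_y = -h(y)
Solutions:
 h(y) = C1*exp(sqrt(2)*y/2)


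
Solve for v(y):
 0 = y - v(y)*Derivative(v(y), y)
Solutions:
 v(y) = -sqrt(C1 + y^2)
 v(y) = sqrt(C1 + y^2)


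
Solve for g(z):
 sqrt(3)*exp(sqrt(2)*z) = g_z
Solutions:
 g(z) = C1 + sqrt(6)*exp(sqrt(2)*z)/2


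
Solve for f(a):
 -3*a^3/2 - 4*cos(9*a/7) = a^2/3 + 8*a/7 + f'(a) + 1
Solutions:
 f(a) = C1 - 3*a^4/8 - a^3/9 - 4*a^2/7 - a - 28*sin(9*a/7)/9


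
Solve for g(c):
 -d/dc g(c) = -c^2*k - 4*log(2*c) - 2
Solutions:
 g(c) = C1 + c^3*k/3 + 4*c*log(c) - 2*c + c*log(16)


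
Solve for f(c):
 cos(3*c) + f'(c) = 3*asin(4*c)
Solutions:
 f(c) = C1 + 3*c*asin(4*c) + 3*sqrt(1 - 16*c^2)/4 - sin(3*c)/3


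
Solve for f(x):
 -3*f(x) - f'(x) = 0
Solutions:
 f(x) = C1*exp(-3*x)


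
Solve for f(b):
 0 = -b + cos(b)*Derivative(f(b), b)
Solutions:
 f(b) = C1 + Integral(b/cos(b), b)


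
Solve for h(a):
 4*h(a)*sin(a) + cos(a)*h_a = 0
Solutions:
 h(a) = C1*cos(a)^4


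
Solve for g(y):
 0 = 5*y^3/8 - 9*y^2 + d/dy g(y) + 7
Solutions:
 g(y) = C1 - 5*y^4/32 + 3*y^3 - 7*y


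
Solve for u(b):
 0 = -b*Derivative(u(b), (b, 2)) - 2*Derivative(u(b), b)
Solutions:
 u(b) = C1 + C2/b


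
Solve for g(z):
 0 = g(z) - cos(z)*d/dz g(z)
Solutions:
 g(z) = C1*sqrt(sin(z) + 1)/sqrt(sin(z) - 1)


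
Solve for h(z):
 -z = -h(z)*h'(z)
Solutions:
 h(z) = -sqrt(C1 + z^2)
 h(z) = sqrt(C1 + z^2)


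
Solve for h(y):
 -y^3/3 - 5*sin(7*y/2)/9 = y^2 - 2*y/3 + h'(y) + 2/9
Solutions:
 h(y) = C1 - y^4/12 - y^3/3 + y^2/3 - 2*y/9 + 10*cos(7*y/2)/63


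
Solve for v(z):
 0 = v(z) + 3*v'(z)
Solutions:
 v(z) = C1*exp(-z/3)


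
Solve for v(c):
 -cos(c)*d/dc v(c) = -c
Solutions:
 v(c) = C1 + Integral(c/cos(c), c)


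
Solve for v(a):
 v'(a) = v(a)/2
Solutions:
 v(a) = C1*exp(a/2)


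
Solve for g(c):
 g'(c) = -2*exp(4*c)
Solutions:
 g(c) = C1 - exp(4*c)/2


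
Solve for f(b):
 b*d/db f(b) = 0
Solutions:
 f(b) = C1


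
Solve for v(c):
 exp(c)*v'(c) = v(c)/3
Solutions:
 v(c) = C1*exp(-exp(-c)/3)


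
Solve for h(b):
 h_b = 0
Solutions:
 h(b) = C1


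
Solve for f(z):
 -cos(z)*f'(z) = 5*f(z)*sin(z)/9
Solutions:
 f(z) = C1*cos(z)^(5/9)


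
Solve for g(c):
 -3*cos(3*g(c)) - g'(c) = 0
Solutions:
 g(c) = -asin((C1 + exp(18*c))/(C1 - exp(18*c)))/3 + pi/3
 g(c) = asin((C1 + exp(18*c))/(C1 - exp(18*c)))/3


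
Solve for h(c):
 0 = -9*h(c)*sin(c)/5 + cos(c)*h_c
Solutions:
 h(c) = C1/cos(c)^(9/5)


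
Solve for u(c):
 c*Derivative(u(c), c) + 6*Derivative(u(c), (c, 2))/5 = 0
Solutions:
 u(c) = C1 + C2*erf(sqrt(15)*c/6)


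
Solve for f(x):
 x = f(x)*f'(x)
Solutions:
 f(x) = -sqrt(C1 + x^2)
 f(x) = sqrt(C1 + x^2)


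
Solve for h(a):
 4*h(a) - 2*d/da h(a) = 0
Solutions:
 h(a) = C1*exp(2*a)


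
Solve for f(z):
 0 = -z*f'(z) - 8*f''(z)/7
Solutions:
 f(z) = C1 + C2*erf(sqrt(7)*z/4)


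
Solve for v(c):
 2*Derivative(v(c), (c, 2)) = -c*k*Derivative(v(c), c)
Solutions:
 v(c) = Piecewise((-sqrt(pi)*C1*erf(c*sqrt(k)/2)/sqrt(k) - C2, (k > 0) | (k < 0)), (-C1*c - C2, True))


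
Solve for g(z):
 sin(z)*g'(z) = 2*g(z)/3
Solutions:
 g(z) = C1*(cos(z) - 1)^(1/3)/(cos(z) + 1)^(1/3)


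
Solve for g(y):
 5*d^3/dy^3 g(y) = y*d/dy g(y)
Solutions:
 g(y) = C1 + Integral(C2*airyai(5^(2/3)*y/5) + C3*airybi(5^(2/3)*y/5), y)


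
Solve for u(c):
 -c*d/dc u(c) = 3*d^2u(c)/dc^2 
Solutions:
 u(c) = C1 + C2*erf(sqrt(6)*c/6)


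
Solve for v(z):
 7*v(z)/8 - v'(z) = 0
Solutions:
 v(z) = C1*exp(7*z/8)


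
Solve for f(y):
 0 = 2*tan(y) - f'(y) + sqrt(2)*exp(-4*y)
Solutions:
 f(y) = C1 + log(tan(y)^2 + 1) - sqrt(2)*exp(-4*y)/4


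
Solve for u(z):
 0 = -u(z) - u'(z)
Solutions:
 u(z) = C1*exp(-z)


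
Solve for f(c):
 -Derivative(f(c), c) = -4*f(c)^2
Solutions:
 f(c) = -1/(C1 + 4*c)


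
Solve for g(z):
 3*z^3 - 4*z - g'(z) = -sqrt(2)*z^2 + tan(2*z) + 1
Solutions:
 g(z) = C1 + 3*z^4/4 + sqrt(2)*z^3/3 - 2*z^2 - z + log(cos(2*z))/2


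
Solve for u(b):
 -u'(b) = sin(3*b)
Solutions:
 u(b) = C1 + cos(3*b)/3


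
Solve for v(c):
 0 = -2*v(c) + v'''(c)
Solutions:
 v(c) = C3*exp(2^(1/3)*c) + (C1*sin(2^(1/3)*sqrt(3)*c/2) + C2*cos(2^(1/3)*sqrt(3)*c/2))*exp(-2^(1/3)*c/2)


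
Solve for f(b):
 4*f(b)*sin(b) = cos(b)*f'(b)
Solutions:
 f(b) = C1/cos(b)^4


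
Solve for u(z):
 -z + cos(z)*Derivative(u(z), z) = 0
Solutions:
 u(z) = C1 + Integral(z/cos(z), z)


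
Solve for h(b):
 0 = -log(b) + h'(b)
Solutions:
 h(b) = C1 + b*log(b) - b


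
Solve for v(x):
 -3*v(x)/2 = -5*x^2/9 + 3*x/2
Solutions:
 v(x) = x*(10*x - 27)/27


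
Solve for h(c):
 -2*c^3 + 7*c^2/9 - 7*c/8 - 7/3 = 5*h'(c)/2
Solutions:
 h(c) = C1 - c^4/5 + 14*c^3/135 - 7*c^2/40 - 14*c/15


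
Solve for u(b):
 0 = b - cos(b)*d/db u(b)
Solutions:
 u(b) = C1 + Integral(b/cos(b), b)


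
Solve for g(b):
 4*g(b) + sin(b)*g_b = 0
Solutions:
 g(b) = C1*(cos(b)^2 + 2*cos(b) + 1)/(cos(b)^2 - 2*cos(b) + 1)


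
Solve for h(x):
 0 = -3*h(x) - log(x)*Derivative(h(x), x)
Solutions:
 h(x) = C1*exp(-3*li(x))


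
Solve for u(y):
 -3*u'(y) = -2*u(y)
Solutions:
 u(y) = C1*exp(2*y/3)


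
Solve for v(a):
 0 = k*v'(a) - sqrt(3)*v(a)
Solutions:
 v(a) = C1*exp(sqrt(3)*a/k)


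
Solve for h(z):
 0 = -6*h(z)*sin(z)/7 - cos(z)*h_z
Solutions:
 h(z) = C1*cos(z)^(6/7)


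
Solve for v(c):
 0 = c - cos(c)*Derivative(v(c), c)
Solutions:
 v(c) = C1 + Integral(c/cos(c), c)


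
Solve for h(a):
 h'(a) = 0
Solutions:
 h(a) = C1


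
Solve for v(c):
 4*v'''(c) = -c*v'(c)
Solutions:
 v(c) = C1 + Integral(C2*airyai(-2^(1/3)*c/2) + C3*airybi(-2^(1/3)*c/2), c)


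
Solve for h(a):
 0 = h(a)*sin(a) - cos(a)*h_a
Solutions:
 h(a) = C1/cos(a)


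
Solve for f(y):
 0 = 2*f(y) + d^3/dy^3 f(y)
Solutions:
 f(y) = C3*exp(-2^(1/3)*y) + (C1*sin(2^(1/3)*sqrt(3)*y/2) + C2*cos(2^(1/3)*sqrt(3)*y/2))*exp(2^(1/3)*y/2)


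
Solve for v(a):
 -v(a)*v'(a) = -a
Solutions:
 v(a) = -sqrt(C1 + a^2)
 v(a) = sqrt(C1 + a^2)


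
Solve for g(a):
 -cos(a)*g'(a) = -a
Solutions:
 g(a) = C1 + Integral(a/cos(a), a)


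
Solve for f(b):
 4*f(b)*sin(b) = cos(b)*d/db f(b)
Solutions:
 f(b) = C1/cos(b)^4


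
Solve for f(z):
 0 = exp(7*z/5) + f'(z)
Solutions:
 f(z) = C1 - 5*exp(7*z/5)/7


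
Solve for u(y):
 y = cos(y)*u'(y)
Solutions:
 u(y) = C1 + Integral(y/cos(y), y)


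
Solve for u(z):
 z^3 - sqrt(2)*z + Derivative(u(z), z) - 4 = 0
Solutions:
 u(z) = C1 - z^4/4 + sqrt(2)*z^2/2 + 4*z


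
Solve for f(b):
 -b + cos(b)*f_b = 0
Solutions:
 f(b) = C1 + Integral(b/cos(b), b)


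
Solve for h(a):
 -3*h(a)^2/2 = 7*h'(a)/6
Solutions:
 h(a) = 7/(C1 + 9*a)


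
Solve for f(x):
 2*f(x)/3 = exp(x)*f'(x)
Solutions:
 f(x) = C1*exp(-2*exp(-x)/3)


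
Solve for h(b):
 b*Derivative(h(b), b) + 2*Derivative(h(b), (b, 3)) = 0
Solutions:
 h(b) = C1 + Integral(C2*airyai(-2^(2/3)*b/2) + C3*airybi(-2^(2/3)*b/2), b)


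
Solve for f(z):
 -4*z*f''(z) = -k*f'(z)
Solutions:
 f(z) = C1 + z^(re(k)/4 + 1)*(C2*sin(log(z)*Abs(im(k))/4) + C3*cos(log(z)*im(k)/4))


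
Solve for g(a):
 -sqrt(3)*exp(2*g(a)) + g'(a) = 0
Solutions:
 g(a) = log(-sqrt(-1/(C1 + sqrt(3)*a))) - log(2)/2
 g(a) = log(-1/(C1 + sqrt(3)*a))/2 - log(2)/2


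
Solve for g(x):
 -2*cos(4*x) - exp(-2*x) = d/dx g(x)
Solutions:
 g(x) = C1 - sin(4*x)/2 + exp(-2*x)/2


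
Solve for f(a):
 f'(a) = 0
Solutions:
 f(a) = C1


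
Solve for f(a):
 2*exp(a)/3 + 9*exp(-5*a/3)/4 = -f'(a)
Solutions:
 f(a) = C1 - 2*exp(a)/3 + 27*exp(-5*a/3)/20


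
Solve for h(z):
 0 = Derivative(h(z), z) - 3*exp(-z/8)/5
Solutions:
 h(z) = C1 - 24*exp(-z/8)/5


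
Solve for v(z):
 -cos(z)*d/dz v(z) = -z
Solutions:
 v(z) = C1 + Integral(z/cos(z), z)


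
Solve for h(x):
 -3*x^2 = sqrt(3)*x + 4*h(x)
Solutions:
 h(x) = x*(-3*x - sqrt(3))/4


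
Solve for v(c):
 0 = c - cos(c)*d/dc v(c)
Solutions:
 v(c) = C1 + Integral(c/cos(c), c)


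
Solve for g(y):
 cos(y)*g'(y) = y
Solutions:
 g(y) = C1 + Integral(y/cos(y), y)


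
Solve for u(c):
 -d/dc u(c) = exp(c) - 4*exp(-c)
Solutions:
 u(c) = C1 - exp(c) - 4*exp(-c)


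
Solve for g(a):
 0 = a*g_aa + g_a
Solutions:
 g(a) = C1 + C2*log(a)


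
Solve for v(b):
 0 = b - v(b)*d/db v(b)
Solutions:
 v(b) = -sqrt(C1 + b^2)
 v(b) = sqrt(C1 + b^2)


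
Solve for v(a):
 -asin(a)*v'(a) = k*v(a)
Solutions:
 v(a) = C1*exp(-k*Integral(1/asin(a), a))


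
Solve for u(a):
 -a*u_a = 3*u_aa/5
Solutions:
 u(a) = C1 + C2*erf(sqrt(30)*a/6)


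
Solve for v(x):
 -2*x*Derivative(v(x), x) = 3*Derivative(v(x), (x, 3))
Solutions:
 v(x) = C1 + Integral(C2*airyai(-2^(1/3)*3^(2/3)*x/3) + C3*airybi(-2^(1/3)*3^(2/3)*x/3), x)


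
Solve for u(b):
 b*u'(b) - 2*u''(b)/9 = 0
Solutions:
 u(b) = C1 + C2*erfi(3*b/2)


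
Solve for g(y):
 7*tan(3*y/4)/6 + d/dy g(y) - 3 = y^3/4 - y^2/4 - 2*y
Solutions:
 g(y) = C1 + y^4/16 - y^3/12 - y^2 + 3*y + 14*log(cos(3*y/4))/9


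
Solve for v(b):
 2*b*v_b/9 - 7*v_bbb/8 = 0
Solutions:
 v(b) = C1 + Integral(C2*airyai(2*294^(1/3)*b/21) + C3*airybi(2*294^(1/3)*b/21), b)


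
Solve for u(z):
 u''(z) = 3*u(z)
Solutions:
 u(z) = C1*exp(-sqrt(3)*z) + C2*exp(sqrt(3)*z)


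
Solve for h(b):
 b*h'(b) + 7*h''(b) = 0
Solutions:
 h(b) = C1 + C2*erf(sqrt(14)*b/14)


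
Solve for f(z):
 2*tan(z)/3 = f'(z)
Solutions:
 f(z) = C1 - 2*log(cos(z))/3


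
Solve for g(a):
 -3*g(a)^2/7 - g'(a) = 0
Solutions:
 g(a) = 7/(C1 + 3*a)


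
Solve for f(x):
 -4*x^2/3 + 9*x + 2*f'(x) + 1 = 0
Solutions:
 f(x) = C1 + 2*x^3/9 - 9*x^2/4 - x/2


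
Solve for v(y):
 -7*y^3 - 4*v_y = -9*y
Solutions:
 v(y) = C1 - 7*y^4/16 + 9*y^2/8


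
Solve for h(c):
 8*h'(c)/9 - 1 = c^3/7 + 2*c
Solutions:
 h(c) = C1 + 9*c^4/224 + 9*c^2/8 + 9*c/8


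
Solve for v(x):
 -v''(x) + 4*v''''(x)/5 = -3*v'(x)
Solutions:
 v(x) = C1 + C2*exp(15^(1/3)*x*(15^(1/3)/(sqrt(714) + 27)^(1/3) + (sqrt(714) + 27)^(1/3))/12)*sin(3^(1/6)*5^(1/3)*x*(-3^(2/3)*(sqrt(714) + 27)^(1/3) + 3*5^(1/3)/(sqrt(714) + 27)^(1/3))/12) + C3*exp(15^(1/3)*x*(15^(1/3)/(sqrt(714) + 27)^(1/3) + (sqrt(714) + 27)^(1/3))/12)*cos(3^(1/6)*5^(1/3)*x*(-3^(2/3)*(sqrt(714) + 27)^(1/3) + 3*5^(1/3)/(sqrt(714) + 27)^(1/3))/12) + C4*exp(-15^(1/3)*x*(15^(1/3)/(sqrt(714) + 27)^(1/3) + (sqrt(714) + 27)^(1/3))/6)


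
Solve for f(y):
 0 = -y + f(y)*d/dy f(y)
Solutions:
 f(y) = -sqrt(C1 + y^2)
 f(y) = sqrt(C1 + y^2)


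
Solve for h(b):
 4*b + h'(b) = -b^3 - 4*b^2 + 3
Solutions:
 h(b) = C1 - b^4/4 - 4*b^3/3 - 2*b^2 + 3*b


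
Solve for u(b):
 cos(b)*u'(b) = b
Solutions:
 u(b) = C1 + Integral(b/cos(b), b)


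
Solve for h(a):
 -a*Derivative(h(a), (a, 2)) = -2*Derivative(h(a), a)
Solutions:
 h(a) = C1 + C2*a^3


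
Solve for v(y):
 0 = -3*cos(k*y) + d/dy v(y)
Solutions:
 v(y) = C1 + 3*sin(k*y)/k


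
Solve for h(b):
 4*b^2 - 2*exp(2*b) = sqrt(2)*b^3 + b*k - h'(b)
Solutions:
 h(b) = C1 + sqrt(2)*b^4/4 - 4*b^3/3 + b^2*k/2 + exp(2*b)


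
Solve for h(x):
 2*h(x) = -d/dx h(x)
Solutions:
 h(x) = C1*exp(-2*x)


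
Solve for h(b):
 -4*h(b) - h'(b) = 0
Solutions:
 h(b) = C1*exp(-4*b)


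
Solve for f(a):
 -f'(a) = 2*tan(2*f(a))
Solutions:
 f(a) = -asin(C1*exp(-4*a))/2 + pi/2
 f(a) = asin(C1*exp(-4*a))/2


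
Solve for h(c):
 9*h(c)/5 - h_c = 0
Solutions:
 h(c) = C1*exp(9*c/5)


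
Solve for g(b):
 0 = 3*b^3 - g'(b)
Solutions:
 g(b) = C1 + 3*b^4/4


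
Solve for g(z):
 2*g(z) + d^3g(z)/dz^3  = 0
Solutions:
 g(z) = C3*exp(-2^(1/3)*z) + (C1*sin(2^(1/3)*sqrt(3)*z/2) + C2*cos(2^(1/3)*sqrt(3)*z/2))*exp(2^(1/3)*z/2)


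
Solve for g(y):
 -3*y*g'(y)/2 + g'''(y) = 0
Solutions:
 g(y) = C1 + Integral(C2*airyai(2^(2/3)*3^(1/3)*y/2) + C3*airybi(2^(2/3)*3^(1/3)*y/2), y)


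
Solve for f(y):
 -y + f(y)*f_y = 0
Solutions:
 f(y) = -sqrt(C1 + y^2)
 f(y) = sqrt(C1 + y^2)


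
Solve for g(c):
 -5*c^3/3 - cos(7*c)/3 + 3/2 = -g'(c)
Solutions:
 g(c) = C1 + 5*c^4/12 - 3*c/2 + sin(7*c)/21


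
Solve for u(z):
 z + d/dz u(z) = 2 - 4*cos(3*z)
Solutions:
 u(z) = C1 - z^2/2 + 2*z - 4*sin(3*z)/3


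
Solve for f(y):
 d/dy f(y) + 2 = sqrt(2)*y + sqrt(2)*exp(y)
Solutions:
 f(y) = C1 + sqrt(2)*y^2/2 - 2*y + sqrt(2)*exp(y)
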